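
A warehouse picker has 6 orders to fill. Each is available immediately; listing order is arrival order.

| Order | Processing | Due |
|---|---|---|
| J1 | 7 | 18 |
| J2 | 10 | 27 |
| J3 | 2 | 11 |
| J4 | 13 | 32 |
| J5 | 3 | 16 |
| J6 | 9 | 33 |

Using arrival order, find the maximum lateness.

19

FIFO (arrival order): J1 J2 J3 J4 J5 J6.
J1: 0→7, due 18, lateness -11
J2: 7→17, due 27, lateness -10
J3: 17→19, due 11, lateness 8
J4: 19→32, due 32, lateness 0
J5: 32→35, due 16, lateness 19
J6: 35→44, due 33, lateness 11
Maximum = 19.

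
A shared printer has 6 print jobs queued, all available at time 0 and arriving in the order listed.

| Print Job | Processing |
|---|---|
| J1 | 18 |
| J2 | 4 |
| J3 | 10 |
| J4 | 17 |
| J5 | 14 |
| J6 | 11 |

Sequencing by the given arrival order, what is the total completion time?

FIFO (arrival order): J1 J2 J3 J4 J5 J6.
J1: 0→18
J2: 18→22
J3: 22→32
J4: 32→49
J5: 49→63
J6: 63→74
Sum = 18+22+32+49+63+74 = 258.

258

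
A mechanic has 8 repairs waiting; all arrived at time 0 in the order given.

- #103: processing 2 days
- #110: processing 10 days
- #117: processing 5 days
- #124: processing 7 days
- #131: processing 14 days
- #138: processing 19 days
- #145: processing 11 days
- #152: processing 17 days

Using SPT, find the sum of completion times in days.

SPT (increasing processing time): #103 #117 #124 #110 #145 #131 #152 #138.
#103: 0→2
#117: 2→7
#124: 7→14
#110: 14→24
#145: 24→35
#131: 35→49
#152: 49→66
#138: 66→85
Sum = 2+7+14+24+35+49+66+85 = 282.

282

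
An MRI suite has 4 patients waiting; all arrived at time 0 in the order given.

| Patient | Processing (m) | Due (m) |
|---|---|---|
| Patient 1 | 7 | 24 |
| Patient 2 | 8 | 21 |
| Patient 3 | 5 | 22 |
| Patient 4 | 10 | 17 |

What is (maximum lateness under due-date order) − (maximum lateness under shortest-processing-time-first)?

-7

EDD (increasing due date): Patient 4 Patient 2 Patient 3 Patient 1.
Patient 4: 0→10, due 17, lateness -7
Patient 2: 10→18, due 21, lateness -3
Patient 3: 18→23, due 22, lateness 1
Patient 1: 23→30, due 24, lateness 6
Maximum = 6.
SPT (increasing processing time): Patient 3 Patient 1 Patient 2 Patient 4.
Patient 3: 0→5, due 22, lateness -17
Patient 1: 5→12, due 24, lateness -12
Patient 2: 12→20, due 21, lateness -1
Patient 4: 20→30, due 17, lateness 13
Maximum = 13.
Difference = 6 − 13 = -7.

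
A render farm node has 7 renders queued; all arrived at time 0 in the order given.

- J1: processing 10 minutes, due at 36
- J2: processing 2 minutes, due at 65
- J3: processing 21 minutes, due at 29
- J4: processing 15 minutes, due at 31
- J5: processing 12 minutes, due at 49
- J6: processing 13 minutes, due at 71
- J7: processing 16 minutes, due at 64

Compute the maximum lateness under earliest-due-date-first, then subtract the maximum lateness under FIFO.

EDD (increasing due date): J3 J4 J1 J5 J7 J2 J6.
J3: 0→21, due 29, lateness -8
J4: 21→36, due 31, lateness 5
J1: 36→46, due 36, lateness 10
J5: 46→58, due 49, lateness 9
J7: 58→74, due 64, lateness 10
J2: 74→76, due 65, lateness 11
J6: 76→89, due 71, lateness 18
Maximum = 18.
FIFO (arrival order): J1 J2 J3 J4 J5 J6 J7.
J1: 0→10, due 36, lateness -26
J2: 10→12, due 65, lateness -53
J3: 12→33, due 29, lateness 4
J4: 33→48, due 31, lateness 17
J5: 48→60, due 49, lateness 11
J6: 60→73, due 71, lateness 2
J7: 73→89, due 64, lateness 25
Maximum = 25.
Difference = 18 − 25 = -7.

-7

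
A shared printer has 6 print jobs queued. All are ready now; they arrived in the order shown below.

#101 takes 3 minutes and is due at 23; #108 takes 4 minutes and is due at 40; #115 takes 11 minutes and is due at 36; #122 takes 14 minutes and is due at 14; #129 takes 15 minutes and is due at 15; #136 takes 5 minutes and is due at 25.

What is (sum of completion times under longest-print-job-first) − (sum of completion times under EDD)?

18

LPT (decreasing processing time): #129 #122 #115 #136 #108 #101.
#129: 0→15
#122: 15→29
#115: 29→40
#136: 40→45
#108: 45→49
#101: 49→52
Sum = 15+29+40+45+49+52 = 230.
EDD (increasing due date): #122 #129 #101 #136 #115 #108.
#122: 0→14
#129: 14→29
#101: 29→32
#136: 32→37
#115: 37→48
#108: 48→52
Sum = 14+29+32+37+48+52 = 212.
Difference = 230 − 212 = 18.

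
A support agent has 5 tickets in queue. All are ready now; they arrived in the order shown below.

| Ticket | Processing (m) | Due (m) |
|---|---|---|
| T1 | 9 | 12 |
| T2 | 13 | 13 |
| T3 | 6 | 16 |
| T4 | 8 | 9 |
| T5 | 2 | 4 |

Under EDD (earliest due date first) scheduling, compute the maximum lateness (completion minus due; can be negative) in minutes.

EDD (increasing due date): T5 T4 T1 T2 T3.
T5: 0→2, due 4, lateness -2
T4: 2→10, due 9, lateness 1
T1: 10→19, due 12, lateness 7
T2: 19→32, due 13, lateness 19
T3: 32→38, due 16, lateness 22
Maximum = 22.

22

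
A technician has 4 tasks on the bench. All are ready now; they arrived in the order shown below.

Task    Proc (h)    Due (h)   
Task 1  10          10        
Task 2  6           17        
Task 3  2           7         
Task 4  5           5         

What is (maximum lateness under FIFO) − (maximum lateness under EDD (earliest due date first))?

11

FIFO (arrival order): Task 1 Task 2 Task 3 Task 4.
Task 1: 0→10, due 10, lateness 0
Task 2: 10→16, due 17, lateness -1
Task 3: 16→18, due 7, lateness 11
Task 4: 18→23, due 5, lateness 18
Maximum = 18.
EDD (increasing due date): Task 4 Task 3 Task 1 Task 2.
Task 4: 0→5, due 5, lateness 0
Task 3: 5→7, due 7, lateness 0
Task 1: 7→17, due 10, lateness 7
Task 2: 17→23, due 17, lateness 6
Maximum = 7.
Difference = 18 − 7 = 11.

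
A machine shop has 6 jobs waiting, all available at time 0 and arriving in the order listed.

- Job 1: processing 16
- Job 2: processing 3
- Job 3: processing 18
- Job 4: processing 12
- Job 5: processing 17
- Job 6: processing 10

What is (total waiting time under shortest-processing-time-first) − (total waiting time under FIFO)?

-47

SPT (increasing processing time): Job 2 Job 6 Job 4 Job 1 Job 5 Job 3.
Job 2: waits 0, runs 0→3
Job 6: waits 3, runs 3→13
Job 4: waits 13, runs 13→25
Job 1: waits 25, runs 25→41
Job 5: waits 41, runs 41→58
Job 3: waits 58, runs 58→76
Sum = 0+3+13+25+41+58 = 140.
FIFO (arrival order): Job 1 Job 2 Job 3 Job 4 Job 5 Job 6.
Job 1: waits 0, runs 0→16
Job 2: waits 16, runs 16→19
Job 3: waits 19, runs 19→37
Job 4: waits 37, runs 37→49
Job 5: waits 49, runs 49→66
Job 6: waits 66, runs 66→76
Sum = 0+16+19+37+49+66 = 187.
Difference = 140 − 187 = -47.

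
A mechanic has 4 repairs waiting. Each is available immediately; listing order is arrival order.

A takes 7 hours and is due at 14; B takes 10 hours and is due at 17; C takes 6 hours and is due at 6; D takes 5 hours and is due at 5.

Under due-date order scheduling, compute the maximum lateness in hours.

EDD (increasing due date): D C A B.
D: 0→5, due 5, lateness 0
C: 5→11, due 6, lateness 5
A: 11→18, due 14, lateness 4
B: 18→28, due 17, lateness 11
Maximum = 11.

11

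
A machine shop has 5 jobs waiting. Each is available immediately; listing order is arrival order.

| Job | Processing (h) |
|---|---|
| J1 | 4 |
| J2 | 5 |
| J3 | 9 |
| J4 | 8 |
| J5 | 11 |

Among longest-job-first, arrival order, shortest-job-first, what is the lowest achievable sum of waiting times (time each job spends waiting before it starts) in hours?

56

LPT (decreasing processing time): J5 J3 J4 J2 J1.
J5: waits 0, runs 0→11
J3: waits 11, runs 11→20
J4: waits 20, runs 20→28
J2: waits 28, runs 28→33
J1: waits 33, runs 33→37
Sum = 0+11+20+28+33 = 92.
FIFO (arrival order): J1 J2 J3 J4 J5.
J1: waits 0, runs 0→4
J2: waits 4, runs 4→9
J3: waits 9, runs 9→18
J4: waits 18, runs 18→26
J5: waits 26, runs 26→37
Sum = 0+4+9+18+26 = 57.
SPT (increasing processing time): J1 J2 J4 J3 J5.
J1: waits 0, runs 0→4
J2: waits 4, runs 4→9
J4: waits 9, runs 9→17
J3: waits 17, runs 17→26
J5: waits 26, runs 26→37
Sum = 0+4+9+17+26 = 56.
LPT 92, FIFO 57, SPT 56 → minimum 56.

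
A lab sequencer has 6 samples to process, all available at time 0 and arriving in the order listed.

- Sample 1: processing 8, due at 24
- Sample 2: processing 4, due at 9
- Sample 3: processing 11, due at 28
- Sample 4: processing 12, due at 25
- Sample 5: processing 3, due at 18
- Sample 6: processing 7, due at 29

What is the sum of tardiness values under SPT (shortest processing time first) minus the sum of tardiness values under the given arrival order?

-24

SPT (increasing processing time): Sample 5 Sample 2 Sample 6 Sample 1 Sample 3 Sample 4.
Sample 5: 0→3, due 18, tardiness 0
Sample 2: 3→7, due 9, tardiness 0
Sample 6: 7→14, due 29, tardiness 0
Sample 1: 14→22, due 24, tardiness 0
Sample 3: 22→33, due 28, tardiness 5
Sample 4: 33→45, due 25, tardiness 20
Sum = 0+0+0+0+5+20 = 25.
FIFO (arrival order): Sample 1 Sample 2 Sample 3 Sample 4 Sample 5 Sample 6.
Sample 1: 0→8, due 24, tardiness 0
Sample 2: 8→12, due 9, tardiness 3
Sample 3: 12→23, due 28, tardiness 0
Sample 4: 23→35, due 25, tardiness 10
Sample 5: 35→38, due 18, tardiness 20
Sample 6: 38→45, due 29, tardiness 16
Sum = 0+3+0+10+20+16 = 49.
Difference = 25 − 49 = -24.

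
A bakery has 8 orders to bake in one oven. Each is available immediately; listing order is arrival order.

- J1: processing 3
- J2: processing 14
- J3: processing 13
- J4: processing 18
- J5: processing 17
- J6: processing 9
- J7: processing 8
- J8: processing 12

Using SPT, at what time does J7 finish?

11

SPT (increasing processing time): J1 J7 J6 J8 J3 J2 J5 J4.
J1: 0→3
J7: 3→11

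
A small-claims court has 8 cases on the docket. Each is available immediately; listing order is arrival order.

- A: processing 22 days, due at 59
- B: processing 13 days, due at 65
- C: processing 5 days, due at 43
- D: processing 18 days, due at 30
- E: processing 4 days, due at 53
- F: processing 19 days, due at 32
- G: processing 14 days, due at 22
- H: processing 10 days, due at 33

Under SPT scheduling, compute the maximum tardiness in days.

51

SPT (increasing processing time): E C H B G D F A.
E: 0→4, due 53, tardiness 0
C: 4→9, due 43, tardiness 0
H: 9→19, due 33, tardiness 0
B: 19→32, due 65, tardiness 0
G: 32→46, due 22, tardiness 24
D: 46→64, due 30, tardiness 34
F: 64→83, due 32, tardiness 51
A: 83→105, due 59, tardiness 46
Maximum = 51.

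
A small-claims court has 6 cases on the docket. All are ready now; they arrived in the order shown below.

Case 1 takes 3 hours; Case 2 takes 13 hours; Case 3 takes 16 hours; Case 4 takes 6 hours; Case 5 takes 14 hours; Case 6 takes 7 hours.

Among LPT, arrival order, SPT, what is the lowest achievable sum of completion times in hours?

159

LPT (decreasing processing time): Case 3 Case 5 Case 2 Case 6 Case 4 Case 1.
Case 3: 0→16
Case 5: 16→30
Case 2: 30→43
Case 6: 43→50
Case 4: 50→56
Case 1: 56→59
Sum = 16+30+43+50+56+59 = 254.
FIFO (arrival order): Case 1 Case 2 Case 3 Case 4 Case 5 Case 6.
Case 1: 0→3
Case 2: 3→16
Case 3: 16→32
Case 4: 32→38
Case 5: 38→52
Case 6: 52→59
Sum = 3+16+32+38+52+59 = 200.
SPT (increasing processing time): Case 1 Case 4 Case 6 Case 2 Case 5 Case 3.
Case 1: 0→3
Case 4: 3→9
Case 6: 9→16
Case 2: 16→29
Case 5: 29→43
Case 3: 43→59
Sum = 3+9+16+29+43+59 = 159.
LPT 254, FIFO 200, SPT 159 → minimum 159.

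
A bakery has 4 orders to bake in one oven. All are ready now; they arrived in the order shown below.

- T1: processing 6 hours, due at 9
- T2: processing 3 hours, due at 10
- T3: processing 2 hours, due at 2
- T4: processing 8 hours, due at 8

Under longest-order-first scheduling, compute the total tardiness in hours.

LPT (decreasing processing time): T4 T1 T2 T3.
T4: 0→8, due 8, tardiness 0
T1: 8→14, due 9, tardiness 5
T2: 14→17, due 10, tardiness 7
T3: 17→19, due 2, tardiness 17
Sum = 0+5+7+17 = 29.

29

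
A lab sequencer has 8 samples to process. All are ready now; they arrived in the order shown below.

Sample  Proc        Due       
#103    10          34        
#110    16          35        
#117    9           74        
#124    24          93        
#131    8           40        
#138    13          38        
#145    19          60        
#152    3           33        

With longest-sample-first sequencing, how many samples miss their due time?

LPT (decreasing processing time): #124 #145 #110 #138 #103 #117 #131 #152.
#124: 0→24, due 93, tardiness 0
#145: 24→43, due 60, tardiness 0
#110: 43→59, due 35, tardiness 24
#138: 59→72, due 38, tardiness 34
#103: 72→82, due 34, tardiness 48
#117: 82→91, due 74, tardiness 17
#131: 91→99, due 40, tardiness 59
#152: 99→102, due 33, tardiness 69
Late samples: 6.

6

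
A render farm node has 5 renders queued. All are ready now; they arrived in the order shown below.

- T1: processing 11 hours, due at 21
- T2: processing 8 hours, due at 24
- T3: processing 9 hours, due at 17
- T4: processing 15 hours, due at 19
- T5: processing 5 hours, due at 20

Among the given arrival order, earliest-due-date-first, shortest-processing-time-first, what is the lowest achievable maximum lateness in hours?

FIFO (arrival order): T1 T2 T3 T4 T5.
T1: 0→11, due 21, lateness -10
T2: 11→19, due 24, lateness -5
T3: 19→28, due 17, lateness 11
T4: 28→43, due 19, lateness 24
T5: 43→48, due 20, lateness 28
Maximum = 28.
EDD (increasing due date): T3 T4 T5 T1 T2.
T3: 0→9, due 17, lateness -8
T4: 9→24, due 19, lateness 5
T5: 24→29, due 20, lateness 9
T1: 29→40, due 21, lateness 19
T2: 40→48, due 24, lateness 24
Maximum = 24.
SPT (increasing processing time): T5 T2 T3 T1 T4.
T5: 0→5, due 20, lateness -15
T2: 5→13, due 24, lateness -11
T3: 13→22, due 17, lateness 5
T1: 22→33, due 21, lateness 12
T4: 33→48, due 19, lateness 29
Maximum = 29.
FIFO 28, EDD 24, SPT 29 → minimum 24.

24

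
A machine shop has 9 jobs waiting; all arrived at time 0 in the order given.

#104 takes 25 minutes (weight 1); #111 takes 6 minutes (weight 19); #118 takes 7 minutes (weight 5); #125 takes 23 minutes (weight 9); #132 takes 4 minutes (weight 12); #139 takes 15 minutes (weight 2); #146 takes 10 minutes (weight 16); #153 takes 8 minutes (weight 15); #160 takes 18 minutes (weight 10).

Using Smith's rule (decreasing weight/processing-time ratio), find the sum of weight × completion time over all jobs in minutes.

WSPT (decreasing weight/processing-time ratio): #111 #132 #153 #146 #118 #160 #125 #139 #104.
#111: finishes 6, weight 19, w·C = 114
#132: finishes 10, weight 12, w·C = 120
#153: finishes 18, weight 15, w·C = 270
#146: finishes 28, weight 16, w·C = 448
#118: finishes 35, weight 5, w·C = 175
#160: finishes 53, weight 10, w·C = 530
#125: finishes 76, weight 9, w·C = 684
#139: finishes 91, weight 2, w·C = 182
#104: finishes 116, weight 1, w·C = 116
Sum = 114+120+270+448+175+530+684+182+116 = 2639.

2639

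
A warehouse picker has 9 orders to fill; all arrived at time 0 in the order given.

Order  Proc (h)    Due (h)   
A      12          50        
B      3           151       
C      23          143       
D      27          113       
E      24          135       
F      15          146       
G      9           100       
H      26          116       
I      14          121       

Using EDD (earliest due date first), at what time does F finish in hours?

EDD (increasing due date): A G D H I E C F B.
A: 0→12
G: 12→21
D: 21→48
H: 48→74
I: 74→88
E: 88→112
C: 112→135
F: 135→150

150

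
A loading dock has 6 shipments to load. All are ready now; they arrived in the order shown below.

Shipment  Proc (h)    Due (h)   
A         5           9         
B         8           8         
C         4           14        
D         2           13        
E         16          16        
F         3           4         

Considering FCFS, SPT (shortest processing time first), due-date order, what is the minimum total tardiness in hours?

FIFO (arrival order): A B C D E F.
A: 0→5, due 9, tardiness 0
B: 5→13, due 8, tardiness 5
C: 13→17, due 14, tardiness 3
D: 17→19, due 13, tardiness 6
E: 19→35, due 16, tardiness 19
F: 35→38, due 4, tardiness 34
Sum = 0+5+3+6+19+34 = 67.
SPT (increasing processing time): D F C A B E.
D: 0→2, due 13, tardiness 0
F: 2→5, due 4, tardiness 1
C: 5→9, due 14, tardiness 0
A: 9→14, due 9, tardiness 5
B: 14→22, due 8, tardiness 14
E: 22→38, due 16, tardiness 22
Sum = 0+1+0+5+14+22 = 42.
EDD (increasing due date): F B A D C E.
F: 0→3, due 4, tardiness 0
B: 3→11, due 8, tardiness 3
A: 11→16, due 9, tardiness 7
D: 16→18, due 13, tardiness 5
C: 18→22, due 14, tardiness 8
E: 22→38, due 16, tardiness 22
Sum = 0+3+7+5+8+22 = 45.
FIFO 67, SPT 42, EDD 45 → minimum 42.

42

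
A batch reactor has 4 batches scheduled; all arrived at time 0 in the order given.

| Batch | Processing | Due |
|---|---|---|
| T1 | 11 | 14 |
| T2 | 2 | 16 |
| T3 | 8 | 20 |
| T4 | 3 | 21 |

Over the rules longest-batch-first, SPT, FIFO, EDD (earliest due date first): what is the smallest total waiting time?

LPT (decreasing processing time): T1 T3 T4 T2.
T1: waits 0, runs 0→11
T3: waits 11, runs 11→19
T4: waits 19, runs 19→22
T2: waits 22, runs 22→24
Sum = 0+11+19+22 = 52.
SPT (increasing processing time): T2 T4 T3 T1.
T2: waits 0, runs 0→2
T4: waits 2, runs 2→5
T3: waits 5, runs 5→13
T1: waits 13, runs 13→24
Sum = 0+2+5+13 = 20.
FIFO (arrival order): T1 T2 T3 T4.
T1: waits 0, runs 0→11
T2: waits 11, runs 11→13
T3: waits 13, runs 13→21
T4: waits 21, runs 21→24
Sum = 0+11+13+21 = 45.
EDD (increasing due date): T1 T2 T3 T4.
T1: waits 0, runs 0→11
T2: waits 11, runs 11→13
T3: waits 13, runs 13→21
T4: waits 21, runs 21→24
Sum = 0+11+13+21 = 45.
LPT 52, SPT 20, FIFO 45, EDD 45 → minimum 20.

20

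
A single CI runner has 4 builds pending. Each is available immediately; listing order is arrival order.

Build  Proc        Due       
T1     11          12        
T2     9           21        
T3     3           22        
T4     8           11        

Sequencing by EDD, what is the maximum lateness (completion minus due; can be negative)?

EDD (increasing due date): T4 T1 T2 T3.
T4: 0→8, due 11, lateness -3
T1: 8→19, due 12, lateness 7
T2: 19→28, due 21, lateness 7
T3: 28→31, due 22, lateness 9
Maximum = 9.

9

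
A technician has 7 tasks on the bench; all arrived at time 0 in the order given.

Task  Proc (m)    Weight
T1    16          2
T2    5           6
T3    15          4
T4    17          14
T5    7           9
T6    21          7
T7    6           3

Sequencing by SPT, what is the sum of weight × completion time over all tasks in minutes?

1988

SPT (increasing processing time): T2 T7 T5 T3 T1 T4 T6.
T2: finishes 5, weight 6, w·C = 30
T7: finishes 11, weight 3, w·C = 33
T5: finishes 18, weight 9, w·C = 162
T3: finishes 33, weight 4, w·C = 132
T1: finishes 49, weight 2, w·C = 98
T4: finishes 66, weight 14, w·C = 924
T6: finishes 87, weight 7, w·C = 609
Sum = 30+33+162+132+98+924+609 = 1988.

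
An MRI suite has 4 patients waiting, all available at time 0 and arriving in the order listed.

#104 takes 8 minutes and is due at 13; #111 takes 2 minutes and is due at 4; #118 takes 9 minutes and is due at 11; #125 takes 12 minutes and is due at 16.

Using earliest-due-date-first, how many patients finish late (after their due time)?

2

EDD (increasing due date): #111 #118 #104 #125.
#111: 0→2, due 4, tardiness 0
#118: 2→11, due 11, tardiness 0
#104: 11→19, due 13, tardiness 6
#125: 19→31, due 16, tardiness 15
Late patients: 2.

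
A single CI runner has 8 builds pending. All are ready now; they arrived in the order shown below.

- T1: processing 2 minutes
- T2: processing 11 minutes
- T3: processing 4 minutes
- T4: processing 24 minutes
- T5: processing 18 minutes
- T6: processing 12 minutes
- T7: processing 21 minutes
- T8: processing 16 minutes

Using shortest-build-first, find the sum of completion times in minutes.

SPT (increasing processing time): T1 T3 T2 T6 T8 T5 T7 T4.
T1: 0→2
T3: 2→6
T2: 6→17
T6: 17→29
T8: 29→45
T5: 45→63
T7: 63→84
T4: 84→108
Sum = 2+6+17+29+45+63+84+108 = 354.

354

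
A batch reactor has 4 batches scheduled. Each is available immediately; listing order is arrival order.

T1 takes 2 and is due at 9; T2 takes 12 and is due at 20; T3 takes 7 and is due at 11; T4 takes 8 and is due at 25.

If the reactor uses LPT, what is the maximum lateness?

20

LPT (decreasing processing time): T2 T4 T3 T1.
T2: 0→12, due 20, lateness -8
T4: 12→20, due 25, lateness -5
T3: 20→27, due 11, lateness 16
T1: 27→29, due 9, lateness 20
Maximum = 20.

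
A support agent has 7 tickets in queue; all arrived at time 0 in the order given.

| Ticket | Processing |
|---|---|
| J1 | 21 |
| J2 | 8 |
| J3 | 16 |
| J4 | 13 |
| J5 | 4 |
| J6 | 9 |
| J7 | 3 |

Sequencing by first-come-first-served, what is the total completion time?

FIFO (arrival order): J1 J2 J3 J4 J5 J6 J7.
J1: 0→21
J2: 21→29
J3: 29→45
J4: 45→58
J5: 58→62
J6: 62→71
J7: 71→74
Sum = 21+29+45+58+62+71+74 = 360.

360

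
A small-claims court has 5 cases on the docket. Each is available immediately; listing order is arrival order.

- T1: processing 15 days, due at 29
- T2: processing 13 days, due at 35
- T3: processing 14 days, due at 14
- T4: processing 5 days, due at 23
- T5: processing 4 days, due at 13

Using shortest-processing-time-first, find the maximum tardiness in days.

22

SPT (increasing processing time): T5 T4 T2 T3 T1.
T5: 0→4, due 13, tardiness 0
T4: 4→9, due 23, tardiness 0
T2: 9→22, due 35, tardiness 0
T3: 22→36, due 14, tardiness 22
T1: 36→51, due 29, tardiness 22
Maximum = 22.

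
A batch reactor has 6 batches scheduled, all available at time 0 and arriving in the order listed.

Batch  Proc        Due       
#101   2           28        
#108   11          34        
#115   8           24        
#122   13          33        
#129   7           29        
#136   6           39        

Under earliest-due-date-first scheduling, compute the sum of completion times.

EDD (increasing due date): #115 #101 #129 #122 #108 #136.
#115: 0→8
#101: 8→10
#129: 10→17
#122: 17→30
#108: 30→41
#136: 41→47
Sum = 8+10+17+30+41+47 = 153.

153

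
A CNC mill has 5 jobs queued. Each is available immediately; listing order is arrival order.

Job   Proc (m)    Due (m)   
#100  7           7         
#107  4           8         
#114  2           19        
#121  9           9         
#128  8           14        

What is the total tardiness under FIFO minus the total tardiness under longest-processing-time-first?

-19

FIFO (arrival order): #100 #107 #114 #121 #128.
#100: 0→7, due 7, tardiness 0
#107: 7→11, due 8, tardiness 3
#114: 11→13, due 19, tardiness 0
#121: 13→22, due 9, tardiness 13
#128: 22→30, due 14, tardiness 16
Sum = 0+3+0+13+16 = 32.
LPT (decreasing processing time): #121 #128 #100 #107 #114.
#121: 0→9, due 9, tardiness 0
#128: 9→17, due 14, tardiness 3
#100: 17→24, due 7, tardiness 17
#107: 24→28, due 8, tardiness 20
#114: 28→30, due 19, tardiness 11
Sum = 0+3+17+20+11 = 51.
Difference = 32 − 51 = -19.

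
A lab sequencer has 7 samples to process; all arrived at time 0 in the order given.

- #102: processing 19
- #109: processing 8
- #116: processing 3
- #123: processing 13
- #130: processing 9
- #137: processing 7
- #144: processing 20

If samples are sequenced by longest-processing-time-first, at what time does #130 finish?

61

LPT (decreasing processing time): #144 #102 #123 #130 #109 #137 #116.
#144: 0→20
#102: 20→39
#123: 39→52
#130: 52→61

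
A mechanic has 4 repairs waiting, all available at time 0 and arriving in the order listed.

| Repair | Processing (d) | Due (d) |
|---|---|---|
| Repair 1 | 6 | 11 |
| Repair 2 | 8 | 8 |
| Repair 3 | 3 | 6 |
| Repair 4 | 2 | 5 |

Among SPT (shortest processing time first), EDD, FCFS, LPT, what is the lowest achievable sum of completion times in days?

37

SPT (increasing processing time): Repair 4 Repair 3 Repair 1 Repair 2.
Repair 4: 0→2
Repair 3: 2→5
Repair 1: 5→11
Repair 2: 11→19
Sum = 2+5+11+19 = 37.
EDD (increasing due date): Repair 4 Repair 3 Repair 2 Repair 1.
Repair 4: 0→2
Repair 3: 2→5
Repair 2: 5→13
Repair 1: 13→19
Sum = 2+5+13+19 = 39.
FIFO (arrival order): Repair 1 Repair 2 Repair 3 Repair 4.
Repair 1: 0→6
Repair 2: 6→14
Repair 3: 14→17
Repair 4: 17→19
Sum = 6+14+17+19 = 56.
LPT (decreasing processing time): Repair 2 Repair 1 Repair 3 Repair 4.
Repair 2: 0→8
Repair 1: 8→14
Repair 3: 14→17
Repair 4: 17→19
Sum = 8+14+17+19 = 58.
SPT 37, EDD 39, FIFO 56, LPT 58 → minimum 37.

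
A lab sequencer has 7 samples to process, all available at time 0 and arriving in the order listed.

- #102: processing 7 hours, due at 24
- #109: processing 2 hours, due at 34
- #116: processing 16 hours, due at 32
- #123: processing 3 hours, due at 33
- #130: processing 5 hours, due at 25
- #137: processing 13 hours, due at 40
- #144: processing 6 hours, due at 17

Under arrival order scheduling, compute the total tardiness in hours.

49

FIFO (arrival order): #102 #109 #116 #123 #130 #137 #144.
#102: 0→7, due 24, tardiness 0
#109: 7→9, due 34, tardiness 0
#116: 9→25, due 32, tardiness 0
#123: 25→28, due 33, tardiness 0
#130: 28→33, due 25, tardiness 8
#137: 33→46, due 40, tardiness 6
#144: 46→52, due 17, tardiness 35
Sum = 0+0+0+0+8+6+35 = 49.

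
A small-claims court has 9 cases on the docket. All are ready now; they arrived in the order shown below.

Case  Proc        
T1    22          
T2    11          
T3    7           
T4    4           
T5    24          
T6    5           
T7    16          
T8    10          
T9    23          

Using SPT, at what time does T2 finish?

37

SPT (increasing processing time): T4 T6 T3 T8 T2 T7 T1 T9 T5.
T4: 0→4
T6: 4→9
T3: 9→16
T8: 16→26
T2: 26→37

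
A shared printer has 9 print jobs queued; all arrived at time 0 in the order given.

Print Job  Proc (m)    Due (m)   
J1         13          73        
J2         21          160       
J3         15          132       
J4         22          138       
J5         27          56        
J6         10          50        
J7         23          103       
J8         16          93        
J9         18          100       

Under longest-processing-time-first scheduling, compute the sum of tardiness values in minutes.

LPT (decreasing processing time): J5 J7 J4 J2 J9 J8 J3 J1 J6.
J5: 0→27, due 56, tardiness 0
J7: 27→50, due 103, tardiness 0
J4: 50→72, due 138, tardiness 0
J2: 72→93, due 160, tardiness 0
J9: 93→111, due 100, tardiness 11
J8: 111→127, due 93, tardiness 34
J3: 127→142, due 132, tardiness 10
J1: 142→155, due 73, tardiness 82
J6: 155→165, due 50, tardiness 115
Sum = 0+0+0+0+11+34+10+82+115 = 252.

252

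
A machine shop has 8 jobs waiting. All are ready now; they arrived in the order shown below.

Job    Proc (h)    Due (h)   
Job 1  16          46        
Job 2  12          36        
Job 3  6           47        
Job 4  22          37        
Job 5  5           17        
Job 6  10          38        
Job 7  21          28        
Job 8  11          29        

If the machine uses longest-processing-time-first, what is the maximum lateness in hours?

86

LPT (decreasing processing time): Job 4 Job 7 Job 1 Job 2 Job 8 Job 6 Job 3 Job 5.
Job 4: 0→22, due 37, lateness -15
Job 7: 22→43, due 28, lateness 15
Job 1: 43→59, due 46, lateness 13
Job 2: 59→71, due 36, lateness 35
Job 8: 71→82, due 29, lateness 53
Job 6: 82→92, due 38, lateness 54
Job 3: 92→98, due 47, lateness 51
Job 5: 98→103, due 17, lateness 86
Maximum = 86.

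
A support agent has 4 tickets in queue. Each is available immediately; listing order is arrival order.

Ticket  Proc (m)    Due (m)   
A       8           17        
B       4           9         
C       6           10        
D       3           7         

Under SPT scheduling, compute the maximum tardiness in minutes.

SPT (increasing processing time): D B C A.
D: 0→3, due 7, tardiness 0
B: 3→7, due 9, tardiness 0
C: 7→13, due 10, tardiness 3
A: 13→21, due 17, tardiness 4
Maximum = 4.

4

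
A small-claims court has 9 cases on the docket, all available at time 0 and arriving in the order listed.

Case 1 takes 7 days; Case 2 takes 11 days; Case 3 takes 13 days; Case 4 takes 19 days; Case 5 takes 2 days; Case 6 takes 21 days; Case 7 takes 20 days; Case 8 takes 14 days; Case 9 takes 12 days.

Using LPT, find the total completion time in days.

LPT (decreasing processing time): Case 6 Case 7 Case 4 Case 8 Case 3 Case 9 Case 2 Case 1 Case 5.
Case 6: 0→21
Case 7: 21→41
Case 4: 41→60
Case 8: 60→74
Case 3: 74→87
Case 9: 87→99
Case 2: 99→110
Case 1: 110→117
Case 5: 117→119
Sum = 21+41+60+74+87+99+110+117+119 = 728.

728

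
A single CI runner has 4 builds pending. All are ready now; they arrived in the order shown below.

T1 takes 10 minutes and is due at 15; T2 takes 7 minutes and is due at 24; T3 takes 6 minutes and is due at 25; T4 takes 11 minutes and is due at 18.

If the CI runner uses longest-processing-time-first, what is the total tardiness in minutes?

19

LPT (decreasing processing time): T4 T1 T2 T3.
T4: 0→11, due 18, tardiness 0
T1: 11→21, due 15, tardiness 6
T2: 21→28, due 24, tardiness 4
T3: 28→34, due 25, tardiness 9
Sum = 0+6+4+9 = 19.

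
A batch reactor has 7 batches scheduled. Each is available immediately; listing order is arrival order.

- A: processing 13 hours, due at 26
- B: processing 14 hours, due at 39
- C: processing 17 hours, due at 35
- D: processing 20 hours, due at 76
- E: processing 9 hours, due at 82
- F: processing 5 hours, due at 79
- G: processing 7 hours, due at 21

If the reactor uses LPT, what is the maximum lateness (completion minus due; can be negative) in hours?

59

LPT (decreasing processing time): D C B A E G F.
D: 0→20, due 76, lateness -56
C: 20→37, due 35, lateness 2
B: 37→51, due 39, lateness 12
A: 51→64, due 26, lateness 38
E: 64→73, due 82, lateness -9
G: 73→80, due 21, lateness 59
F: 80→85, due 79, lateness 6
Maximum = 59.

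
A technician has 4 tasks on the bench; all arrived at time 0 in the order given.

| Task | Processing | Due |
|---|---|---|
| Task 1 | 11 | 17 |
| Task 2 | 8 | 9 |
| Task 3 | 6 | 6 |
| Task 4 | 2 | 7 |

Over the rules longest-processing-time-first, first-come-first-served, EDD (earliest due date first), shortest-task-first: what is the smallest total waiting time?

LPT (decreasing processing time): Task 1 Task 2 Task 3 Task 4.
Task 1: waits 0, runs 0→11
Task 2: waits 11, runs 11→19
Task 3: waits 19, runs 19→25
Task 4: waits 25, runs 25→27
Sum = 0+11+19+25 = 55.
FIFO (arrival order): Task 1 Task 2 Task 3 Task 4.
Task 1: waits 0, runs 0→11
Task 2: waits 11, runs 11→19
Task 3: waits 19, runs 19→25
Task 4: waits 25, runs 25→27
Sum = 0+11+19+25 = 55.
EDD (increasing due date): Task 3 Task 4 Task 2 Task 1.
Task 3: waits 0, runs 0→6
Task 4: waits 6, runs 6→8
Task 2: waits 8, runs 8→16
Task 1: waits 16, runs 16→27
Sum = 0+6+8+16 = 30.
SPT (increasing processing time): Task 4 Task 3 Task 2 Task 1.
Task 4: waits 0, runs 0→2
Task 3: waits 2, runs 2→8
Task 2: waits 8, runs 8→16
Task 1: waits 16, runs 16→27
Sum = 0+2+8+16 = 26.
LPT 55, FIFO 55, EDD 30, SPT 26 → minimum 26.

26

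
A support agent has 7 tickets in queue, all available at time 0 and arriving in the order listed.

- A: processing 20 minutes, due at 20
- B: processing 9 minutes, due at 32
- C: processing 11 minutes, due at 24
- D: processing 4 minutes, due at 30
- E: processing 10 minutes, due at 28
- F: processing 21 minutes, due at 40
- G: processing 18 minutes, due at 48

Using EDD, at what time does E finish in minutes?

EDD (increasing due date): A C E D B F G.
A: 0→20
C: 20→31
E: 31→41

41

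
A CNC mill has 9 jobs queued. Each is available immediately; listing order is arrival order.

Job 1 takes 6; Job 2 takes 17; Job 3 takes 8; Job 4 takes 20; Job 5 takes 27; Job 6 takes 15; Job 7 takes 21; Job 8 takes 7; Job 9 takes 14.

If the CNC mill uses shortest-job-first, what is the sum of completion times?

522

SPT (increasing processing time): Job 1 Job 8 Job 3 Job 9 Job 6 Job 2 Job 4 Job 7 Job 5.
Job 1: 0→6
Job 8: 6→13
Job 3: 13→21
Job 9: 21→35
Job 6: 35→50
Job 2: 50→67
Job 4: 67→87
Job 7: 87→108
Job 5: 108→135
Sum = 6+13+21+35+50+67+87+108+135 = 522.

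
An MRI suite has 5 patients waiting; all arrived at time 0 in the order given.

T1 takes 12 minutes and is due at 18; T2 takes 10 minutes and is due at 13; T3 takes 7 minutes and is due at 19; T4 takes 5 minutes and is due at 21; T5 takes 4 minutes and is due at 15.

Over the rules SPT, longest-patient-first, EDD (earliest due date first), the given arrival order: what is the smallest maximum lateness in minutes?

SPT (increasing processing time): T5 T4 T3 T2 T1.
T5: 0→4, due 15, lateness -11
T4: 4→9, due 21, lateness -12
T3: 9→16, due 19, lateness -3
T2: 16→26, due 13, lateness 13
T1: 26→38, due 18, lateness 20
Maximum = 20.
LPT (decreasing processing time): T1 T2 T3 T4 T5.
T1: 0→12, due 18, lateness -6
T2: 12→22, due 13, lateness 9
T3: 22→29, due 19, lateness 10
T4: 29→34, due 21, lateness 13
T5: 34→38, due 15, lateness 23
Maximum = 23.
EDD (increasing due date): T2 T5 T1 T3 T4.
T2: 0→10, due 13, lateness -3
T5: 10→14, due 15, lateness -1
T1: 14→26, due 18, lateness 8
T3: 26→33, due 19, lateness 14
T4: 33→38, due 21, lateness 17
Maximum = 17.
FIFO (arrival order): T1 T2 T3 T4 T5.
T1: 0→12, due 18, lateness -6
T2: 12→22, due 13, lateness 9
T3: 22→29, due 19, lateness 10
T4: 29→34, due 21, lateness 13
T5: 34→38, due 15, lateness 23
Maximum = 23.
SPT 20, LPT 23, EDD 17, FIFO 23 → minimum 17.

17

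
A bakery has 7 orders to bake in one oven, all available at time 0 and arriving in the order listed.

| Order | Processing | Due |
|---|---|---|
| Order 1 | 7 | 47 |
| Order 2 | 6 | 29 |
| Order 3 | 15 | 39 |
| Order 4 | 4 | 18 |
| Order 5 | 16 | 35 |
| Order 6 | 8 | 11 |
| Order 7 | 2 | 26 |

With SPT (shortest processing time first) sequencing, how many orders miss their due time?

3

SPT (increasing processing time): Order 7 Order 4 Order 2 Order 1 Order 6 Order 3 Order 5.
Order 7: 0→2, due 26, tardiness 0
Order 4: 2→6, due 18, tardiness 0
Order 2: 6→12, due 29, tardiness 0
Order 1: 12→19, due 47, tardiness 0
Order 6: 19→27, due 11, tardiness 16
Order 3: 27→42, due 39, tardiness 3
Order 5: 42→58, due 35, tardiness 23
Late orders: 3.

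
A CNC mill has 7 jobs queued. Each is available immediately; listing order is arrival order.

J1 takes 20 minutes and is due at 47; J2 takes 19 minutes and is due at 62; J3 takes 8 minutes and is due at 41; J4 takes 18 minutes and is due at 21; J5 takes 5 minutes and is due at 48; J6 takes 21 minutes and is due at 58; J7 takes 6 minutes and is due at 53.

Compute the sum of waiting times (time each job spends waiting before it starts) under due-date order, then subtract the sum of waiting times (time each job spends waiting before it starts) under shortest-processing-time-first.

72

EDD (increasing due date): J4 J3 J1 J5 J7 J6 J2.
J4: waits 0, runs 0→18
J3: waits 18, runs 18→26
J1: waits 26, runs 26→46
J5: waits 46, runs 46→51
J7: waits 51, runs 51→57
J6: waits 57, runs 57→78
J2: waits 78, runs 78→97
Sum = 0+18+26+46+51+57+78 = 276.
SPT (increasing processing time): J5 J7 J3 J4 J2 J1 J6.
J5: waits 0, runs 0→5
J7: waits 5, runs 5→11
J3: waits 11, runs 11→19
J4: waits 19, runs 19→37
J2: waits 37, runs 37→56
J1: waits 56, runs 56→76
J6: waits 76, runs 76→97
Sum = 0+5+11+19+37+56+76 = 204.
Difference = 276 − 204 = 72.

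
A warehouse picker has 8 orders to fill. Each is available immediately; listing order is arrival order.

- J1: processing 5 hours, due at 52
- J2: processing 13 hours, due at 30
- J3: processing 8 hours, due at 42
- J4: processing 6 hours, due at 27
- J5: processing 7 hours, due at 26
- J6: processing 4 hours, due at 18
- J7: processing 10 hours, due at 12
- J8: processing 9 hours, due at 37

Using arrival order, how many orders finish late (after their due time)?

FIFO (arrival order): J1 J2 J3 J4 J5 J6 J7 J8.
J1: 0→5, due 52, tardiness 0
J2: 5→18, due 30, tardiness 0
J3: 18→26, due 42, tardiness 0
J4: 26→32, due 27, tardiness 5
J5: 32→39, due 26, tardiness 13
J6: 39→43, due 18, tardiness 25
J7: 43→53, due 12, tardiness 41
J8: 53→62, due 37, tardiness 25
Late orders: 5.

5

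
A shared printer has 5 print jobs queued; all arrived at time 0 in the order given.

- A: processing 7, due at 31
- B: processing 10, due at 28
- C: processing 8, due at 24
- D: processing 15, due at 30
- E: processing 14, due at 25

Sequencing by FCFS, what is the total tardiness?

40

FIFO (arrival order): A B C D E.
A: 0→7, due 31, tardiness 0
B: 7→17, due 28, tardiness 0
C: 17→25, due 24, tardiness 1
D: 25→40, due 30, tardiness 10
E: 40→54, due 25, tardiness 29
Sum = 0+0+1+10+29 = 40.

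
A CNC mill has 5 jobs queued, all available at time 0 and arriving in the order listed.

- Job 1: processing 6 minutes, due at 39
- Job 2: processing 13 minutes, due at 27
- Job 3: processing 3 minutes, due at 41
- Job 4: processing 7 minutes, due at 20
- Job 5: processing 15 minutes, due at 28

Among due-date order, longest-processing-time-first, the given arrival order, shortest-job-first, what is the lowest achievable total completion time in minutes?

101

EDD (increasing due date): Job 4 Job 2 Job 5 Job 1 Job 3.
Job 4: 0→7
Job 2: 7→20
Job 5: 20→35
Job 1: 35→41
Job 3: 41→44
Sum = 7+20+35+41+44 = 147.
LPT (decreasing processing time): Job 5 Job 2 Job 4 Job 1 Job 3.
Job 5: 0→15
Job 2: 15→28
Job 4: 28→35
Job 1: 35→41
Job 3: 41→44
Sum = 15+28+35+41+44 = 163.
FIFO (arrival order): Job 1 Job 2 Job 3 Job 4 Job 5.
Job 1: 0→6
Job 2: 6→19
Job 3: 19→22
Job 4: 22→29
Job 5: 29→44
Sum = 6+19+22+29+44 = 120.
SPT (increasing processing time): Job 3 Job 1 Job 4 Job 2 Job 5.
Job 3: 0→3
Job 1: 3→9
Job 4: 9→16
Job 2: 16→29
Job 5: 29→44
Sum = 3+9+16+29+44 = 101.
EDD 147, LPT 163, FIFO 120, SPT 101 → minimum 101.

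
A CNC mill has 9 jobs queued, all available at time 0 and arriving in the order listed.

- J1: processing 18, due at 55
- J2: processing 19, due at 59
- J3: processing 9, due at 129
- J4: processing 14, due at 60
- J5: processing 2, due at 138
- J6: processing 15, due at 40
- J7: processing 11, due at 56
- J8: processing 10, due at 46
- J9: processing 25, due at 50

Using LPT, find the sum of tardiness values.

187

LPT (decreasing processing time): J9 J2 J1 J6 J4 J7 J8 J3 J5.
J9: 0→25, due 50, tardiness 0
J2: 25→44, due 59, tardiness 0
J1: 44→62, due 55, tardiness 7
J6: 62→77, due 40, tardiness 37
J4: 77→91, due 60, tardiness 31
J7: 91→102, due 56, tardiness 46
J8: 102→112, due 46, tardiness 66
J3: 112→121, due 129, tardiness 0
J5: 121→123, due 138, tardiness 0
Sum = 0+0+7+37+31+46+66+0+0 = 187.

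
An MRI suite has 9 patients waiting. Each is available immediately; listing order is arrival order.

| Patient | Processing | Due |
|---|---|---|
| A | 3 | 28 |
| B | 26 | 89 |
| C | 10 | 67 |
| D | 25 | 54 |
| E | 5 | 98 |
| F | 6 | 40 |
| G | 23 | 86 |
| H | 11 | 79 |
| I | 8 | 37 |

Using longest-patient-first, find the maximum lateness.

LPT (decreasing processing time): B D G H C I F E A.
B: 0→26, due 89, lateness -63
D: 26→51, due 54, lateness -3
G: 51→74, due 86, lateness -12
H: 74→85, due 79, lateness 6
C: 85→95, due 67, lateness 28
I: 95→103, due 37, lateness 66
F: 103→109, due 40, lateness 69
E: 109→114, due 98, lateness 16
A: 114→117, due 28, lateness 89
Maximum = 89.

89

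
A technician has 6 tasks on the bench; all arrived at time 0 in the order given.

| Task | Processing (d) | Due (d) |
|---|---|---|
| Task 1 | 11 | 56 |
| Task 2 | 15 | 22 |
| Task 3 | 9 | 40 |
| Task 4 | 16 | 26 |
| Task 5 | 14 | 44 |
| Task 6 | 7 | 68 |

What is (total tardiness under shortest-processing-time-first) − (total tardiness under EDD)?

52

SPT (increasing processing time): Task 6 Task 3 Task 1 Task 5 Task 2 Task 4.
Task 6: 0→7, due 68, tardiness 0
Task 3: 7→16, due 40, tardiness 0
Task 1: 16→27, due 56, tardiness 0
Task 5: 27→41, due 44, tardiness 0
Task 2: 41→56, due 22, tardiness 34
Task 4: 56→72, due 26, tardiness 46
Sum = 0+0+0+0+34+46 = 80.
EDD (increasing due date): Task 2 Task 4 Task 3 Task 5 Task 1 Task 6.
Task 2: 0→15, due 22, tardiness 0
Task 4: 15→31, due 26, tardiness 5
Task 3: 31→40, due 40, tardiness 0
Task 5: 40→54, due 44, tardiness 10
Task 1: 54→65, due 56, tardiness 9
Task 6: 65→72, due 68, tardiness 4
Sum = 0+5+0+10+9+4 = 28.
Difference = 80 − 28 = 52.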